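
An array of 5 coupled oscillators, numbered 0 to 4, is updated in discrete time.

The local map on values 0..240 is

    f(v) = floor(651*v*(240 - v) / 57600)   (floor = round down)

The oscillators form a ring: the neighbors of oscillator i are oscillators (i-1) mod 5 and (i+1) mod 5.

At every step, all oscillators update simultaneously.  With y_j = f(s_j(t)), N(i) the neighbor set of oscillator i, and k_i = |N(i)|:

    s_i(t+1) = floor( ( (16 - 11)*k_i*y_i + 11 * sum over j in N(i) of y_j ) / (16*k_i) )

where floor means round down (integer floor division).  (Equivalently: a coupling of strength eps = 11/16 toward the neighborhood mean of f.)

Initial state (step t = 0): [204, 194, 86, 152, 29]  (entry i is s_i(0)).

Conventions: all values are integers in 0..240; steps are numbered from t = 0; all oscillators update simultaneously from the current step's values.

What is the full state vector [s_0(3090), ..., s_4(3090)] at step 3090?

Answer: [151, 151, 151, 151, 151]
Key observation: The state at step 9, [151, 151, 151, 151, 151], reappears at step 10: the system is in a cycle of period 1 from step 9 on.  Therefore the state at step 3090 equals the state at step 9 + ((3090 - 9) mod 1) = 9, which is [151, 151, 151, 151, 151].

Derivation:
t=0: [204, 194, 86, 152, 29]
t=1: [84, 111, 132, 122, 102]
t=2: [156, 156, 161, 160, 156]
t=3: [148, 146, 145, 145, 146]
t=4: [154, 154, 155, 155, 154]
t=5: [149, 148, 148, 148, 148]
t=6: [153, 153, 153, 153, 153]
t=7: [150, 150, 150, 150, 150]
t=8: [152, 152, 152, 152, 152]
t=9: [151, 151, 151, 151, 151]
t=10: [151, 151, 151, 151, 151]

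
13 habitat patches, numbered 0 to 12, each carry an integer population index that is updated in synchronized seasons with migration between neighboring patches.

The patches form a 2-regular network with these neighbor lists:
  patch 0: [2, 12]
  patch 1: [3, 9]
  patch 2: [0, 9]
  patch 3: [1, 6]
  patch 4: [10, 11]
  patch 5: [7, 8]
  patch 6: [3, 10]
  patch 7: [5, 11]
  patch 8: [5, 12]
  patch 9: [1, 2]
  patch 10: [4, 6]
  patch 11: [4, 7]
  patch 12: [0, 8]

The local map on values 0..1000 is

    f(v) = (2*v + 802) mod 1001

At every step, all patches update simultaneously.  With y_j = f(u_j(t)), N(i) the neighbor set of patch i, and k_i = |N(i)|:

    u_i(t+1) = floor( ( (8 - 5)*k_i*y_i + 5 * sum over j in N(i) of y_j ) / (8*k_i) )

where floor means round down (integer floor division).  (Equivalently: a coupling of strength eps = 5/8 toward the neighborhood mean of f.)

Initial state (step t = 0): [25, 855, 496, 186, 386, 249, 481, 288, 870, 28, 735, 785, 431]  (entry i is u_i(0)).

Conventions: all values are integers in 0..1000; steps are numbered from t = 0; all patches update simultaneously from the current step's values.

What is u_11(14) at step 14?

Simulating step by step:
t=0: [25, 855, 496, 186, 386, 249, 481, 288, 870, 28, 735, 785, 431]
t=1: [774, 513, 831, 462, 414, 398, 424, 350, 503, 728, 518, 435, 683]
t=2: [326, 616, 362, 733, 707, 632, 731, 584, 541, 498, 713, 604, 423]
t=3: [536, 344, 587, 191, 153, 602, 252, 385, 553, 472, 233, 372, 660]
t=4: [669, 473, 871, 316, 293, 463, 255, 385, 378, 736, 228, 416, 601]
t=5: [221, 500, 331, 493, 423, 625, 332, 639, 436, 504, 314, 536, 217]
t=6: [309, 799, 502, 690, 649, 253, 554, 317, 341, 698, 508, 553, 374]
t=7: [580, 266, 494, 475, 575, 402, 652, 542, 448, 449, 621, 506, 487]
t=8: [849, 578, 814, 418, 623, 721, 286, 775, 692, 612, 345, 878, 808]
t=9: [450, 565, 323, 654, 344, 257, 492, 380, 274, 441, 315, 332, 369]
t=10: [571, 596, 600, 576, 463, 402, 462, 454, 397, 686, 559, 502, 530]
t=11: [622, 723, 348, 894, 811, 634, 856, 706, 681, 374, 798, 750, 803]
t=12: [298, 447, 371, 457, 375, 142, 499, 194, 208, 438, 440, 310, 216]
t=13: [391, 695, 539, 735, 551, 158, 735, 229, 180, 640, 677, 389, 279]
t=14: [605, 180, 536, 245, 567, 175, 233, 314, 209, 364, 424, 580, 367]

Answer: u_11(14) = 580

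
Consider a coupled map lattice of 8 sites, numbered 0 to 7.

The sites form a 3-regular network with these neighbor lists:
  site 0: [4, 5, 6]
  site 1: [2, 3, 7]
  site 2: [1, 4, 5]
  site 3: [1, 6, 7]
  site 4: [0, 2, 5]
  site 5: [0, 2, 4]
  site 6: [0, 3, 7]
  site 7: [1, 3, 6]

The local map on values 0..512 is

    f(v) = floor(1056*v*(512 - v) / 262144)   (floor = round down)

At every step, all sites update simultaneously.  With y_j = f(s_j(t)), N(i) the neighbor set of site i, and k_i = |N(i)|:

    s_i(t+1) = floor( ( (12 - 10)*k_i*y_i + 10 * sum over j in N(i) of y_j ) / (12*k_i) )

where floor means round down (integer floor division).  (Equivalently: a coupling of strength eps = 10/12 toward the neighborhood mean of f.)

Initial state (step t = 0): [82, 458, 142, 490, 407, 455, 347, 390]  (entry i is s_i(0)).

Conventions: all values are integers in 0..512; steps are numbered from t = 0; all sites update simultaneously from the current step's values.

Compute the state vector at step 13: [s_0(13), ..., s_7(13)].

Simulating step by step:
t=0: [82, 458, 142, 490, 407, 455, 347, 390]
t=1: [164, 140, 139, 151, 155, 163, 142, 135]
t=2: [222, 210, 218, 210, 222, 221, 216, 211]
t=3: [258, 255, 257, 255, 258, 258, 256, 255]
t=4: [263, 263, 263, 263, 263, 263, 263, 263]
t=5: [263, 263, 263, 263, 263, 263, 263, 263]
t=6: [263, 263, 263, 263, 263, 263, 263, 263]
t=7: [263, 263, 263, 263, 263, 263, 263, 263]
t=8: [263, 263, 263, 263, 263, 263, 263, 263]
t=9: [263, 263, 263, 263, 263, 263, 263, 263]
t=10: [263, 263, 263, 263, 263, 263, 263, 263]
t=11: [263, 263, 263, 263, 263, 263, 263, 263]
t=12: [263, 263, 263, 263, 263, 263, 263, 263]
t=13: [263, 263, 263, 263, 263, 263, 263, 263]

Answer: [263, 263, 263, 263, 263, 263, 263, 263]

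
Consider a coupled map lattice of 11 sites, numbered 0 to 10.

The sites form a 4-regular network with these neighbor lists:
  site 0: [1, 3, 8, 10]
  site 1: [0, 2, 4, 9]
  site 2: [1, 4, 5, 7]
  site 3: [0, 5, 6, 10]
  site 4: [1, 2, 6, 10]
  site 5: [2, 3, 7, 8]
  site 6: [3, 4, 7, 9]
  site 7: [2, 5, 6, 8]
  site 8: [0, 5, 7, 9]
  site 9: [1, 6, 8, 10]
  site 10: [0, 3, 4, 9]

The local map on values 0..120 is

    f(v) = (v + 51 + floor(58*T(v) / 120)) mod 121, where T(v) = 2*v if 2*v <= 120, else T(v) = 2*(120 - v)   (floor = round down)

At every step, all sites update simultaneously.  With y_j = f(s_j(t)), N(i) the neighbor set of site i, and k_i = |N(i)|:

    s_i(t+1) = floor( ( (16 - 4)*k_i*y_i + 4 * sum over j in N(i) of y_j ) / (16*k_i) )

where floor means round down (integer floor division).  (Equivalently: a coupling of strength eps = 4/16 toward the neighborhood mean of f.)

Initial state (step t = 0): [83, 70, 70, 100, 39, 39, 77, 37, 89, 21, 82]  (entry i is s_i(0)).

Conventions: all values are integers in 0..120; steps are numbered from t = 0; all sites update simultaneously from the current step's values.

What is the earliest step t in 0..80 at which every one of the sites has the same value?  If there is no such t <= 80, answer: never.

Simulating step by step:
t=0: [83, 70, 70, 100, 39, 39, 77, 37, 89, 21, 82]  (not all equal)
t=1: [48, 48, 39, 46, 16, 13, 45, 10, 45, 81, 48]  (not all equal)
t=2: [23, 28, 20, 23, 66, 64, 27, 59, 27, 41, 28]  (not all equal)
t=3: [97, 94, 83, 94, 61, 57, 90, 56, 90, 33, 95]  (not all equal)
t=4: [49, 53, 47, 48, 48, 43, 52, 41, 52, 98, 53]  (not all equal)
t=5: [27, 33, 21, 24, 25, 16, 30, 13, 30, 45, 33]  (not all equal)
t=6: [105, 105, 92, 99, 102, 85, 100, 81, 100, 41, 106]  (not all equal)
t=7: [49, 46, 48, 48, 49, 48, 46, 48, 46, 19, 46]  (not all equal)
t=8: [24, 25, 23, 23, 24, 23, 25, 23, 25, 71, 25]  (not all equal)
t=9: [98, 96, 96, 96, 98, 96, 96, 96, 96, 61, 96]  (not all equal)
t=10: [49, 48, 49, 49, 49, 49, 48, 49, 48, 48, 48]  (not all equal)
t=11: [25, 24, 25, 25, 25, 25, 24, 25, 24, 24, 24]  (not all equal)
t=12: [99, 98, 99, 99, 99, 99, 98, 99, 98, 98, 98]  (not all equal)
t=13: [49, 49, 49, 49, 49, 49, 49, 49, 49, 49, 49]  (all equal)

Answer: 13
Key observation: Synchronization is absorbing here: once all sites are equal they stay equal, and step 13 is the first all-equal step.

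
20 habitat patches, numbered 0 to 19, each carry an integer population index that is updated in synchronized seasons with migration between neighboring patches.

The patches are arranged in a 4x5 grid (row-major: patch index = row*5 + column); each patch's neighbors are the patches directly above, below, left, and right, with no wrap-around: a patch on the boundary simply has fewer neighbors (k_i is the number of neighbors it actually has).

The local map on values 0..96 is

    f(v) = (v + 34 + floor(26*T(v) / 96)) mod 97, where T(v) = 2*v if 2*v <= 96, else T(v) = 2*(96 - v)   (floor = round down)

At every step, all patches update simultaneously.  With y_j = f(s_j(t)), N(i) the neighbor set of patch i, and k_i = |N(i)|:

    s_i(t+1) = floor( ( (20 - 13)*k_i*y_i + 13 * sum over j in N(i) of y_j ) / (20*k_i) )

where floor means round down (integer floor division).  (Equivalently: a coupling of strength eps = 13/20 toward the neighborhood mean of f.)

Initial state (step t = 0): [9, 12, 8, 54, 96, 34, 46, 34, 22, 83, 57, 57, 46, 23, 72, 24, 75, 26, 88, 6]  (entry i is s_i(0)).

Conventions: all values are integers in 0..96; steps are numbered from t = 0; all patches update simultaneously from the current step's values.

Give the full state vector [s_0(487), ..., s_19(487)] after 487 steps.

Simulating step by step:
t=0: [9, 12, 8, 54, 96, 34, 46, 34, 22, 83, 57, 57, 46, 23, 72, 24, 75, 26, 88, 6]
t=1: [61, 39, 48, 36, 24, 45, 41, 50, 55, 35, 42, 13, 42, 44, 37, 37, 42, 38, 50, 31]
t=2: [38, 38, 45, 51, 82, 5, 26, 8, 35, 68, 33, 19, 26, 20, 69, 32, 51, 35, 42, 61]
t=3: [75, 69, 34, 29, 19, 68, 65, 55, 53, 35, 69, 61, 68, 51, 28, 60, 54, 49, 36, 12]
t=4: [21, 34, 54, 62, 75, 20, 17, 27, 35, 63, 18, 17, 15, 36, 59, 16, 13, 30, 47, 72]
t=5: [71, 60, 43, 32, 19, 62, 67, 61, 62, 33, 60, 58, 69, 58, 33, 57, 61, 54, 44, 15]
t=6: [18, 14, 25, 47, 76, 18, 17, 15, 38, 64, 15, 16, 16, 25, 63, 15, 14, 13, 19, 48]
t=7: [59, 61, 51, 43, 16, 59, 58, 65, 57, 34, 58, 57, 59, 62, 27, 56, 55, 57, 51, 29]
t=8: [16, 14, 12, 19, 49, 15, 15, 15, 25, 62, 15, 15, 16, 25, 65, 14, 14, 14, 28, 55]
t=9: [56, 55, 56, 51, 29, 57, 56, 58, 59, 27, 56, 56, 59, 61, 28, 55, 55, 60, 57, 35]
t=10: [14, 14, 13, 27, 55, 14, 14, 15, 24, 63, 14, 14, 15, 25, 65, 14, 14, 15, 31, 60]
t=11: [55, 54, 59, 56, 34, 55, 55, 58, 60, 28, 55, 55, 59, 62, 29, 55, 55, 61, 59, 37]
t=12: [13, 14, 14, 30, 59, 14, 14, 15, 25, 65, 14, 14, 15, 26, 67, 14, 14, 15, 32, 62]
t=13: [54, 54, 60, 58, 37, 54, 55, 58, 62, 29, 55, 55, 59, 63, 30, 55, 55, 62, 61, 39]
t=14: [13, 13, 14, 32, 62, 13, 13, 15, 26, 68, 13, 14, 15, 26, 68, 14, 14, 15, 33, 64]
t=15: [54, 54, 61, 60, 39, 54, 54, 58, 63, 31, 54, 55, 59, 64, 31, 54, 55, 62, 61, 40]
t=16: [13, 13, 15, 33, 64, 13, 13, 15, 27, 69, 13, 14, 16, 27, 70, 13, 14, 15, 33, 64]
t=17: [54, 54, 62, 61, 40, 54, 54, 59, 64, 31, 54, 55, 59, 64, 31, 54, 55, 62, 61, 40]
t=18: [13, 13, 15, 33, 64, 13, 13, 16, 27, 70, 13, 14, 16, 27, 70, 13, 14, 15, 33, 64]
t=19: [54, 54, 62, 61, 40, 54, 54, 59, 64, 32, 54, 55, 60, 64, 32, 54, 55, 62, 61, 40]
t=20: [13, 13, 15, 33, 65, 13, 13, 16, 27, 71, 13, 14, 16, 27, 71, 13, 14, 15, 33, 65]
t=21: [54, 54, 62, 61, 40, 54, 54, 59, 64, 32, 54, 55, 60, 64, 32, 54, 55, 62, 61, 40]

Answer: [54, 54, 62, 61, 40, 54, 54, 59, 64, 32, 54, 55, 60, 64, 32, 54, 55, 62, 61, 40]
Key observation: The state at step 19, [54, 54, 62, 61, 40, 54, 54, 59, 64, 32, 54, 55, 60, 64, 32, 54, 55, 62, 61, 40], reappears at step 21: the system is in a cycle of period 2 from step 19 on.  Therefore the state at step 487 equals the state at step 19 + ((487 - 19) mod 2) = 19, which is [54, 54, 62, 61, 40, 54, 54, 59, 64, 32, 54, 55, 60, 64, 32, 54, 55, 62, 61, 40].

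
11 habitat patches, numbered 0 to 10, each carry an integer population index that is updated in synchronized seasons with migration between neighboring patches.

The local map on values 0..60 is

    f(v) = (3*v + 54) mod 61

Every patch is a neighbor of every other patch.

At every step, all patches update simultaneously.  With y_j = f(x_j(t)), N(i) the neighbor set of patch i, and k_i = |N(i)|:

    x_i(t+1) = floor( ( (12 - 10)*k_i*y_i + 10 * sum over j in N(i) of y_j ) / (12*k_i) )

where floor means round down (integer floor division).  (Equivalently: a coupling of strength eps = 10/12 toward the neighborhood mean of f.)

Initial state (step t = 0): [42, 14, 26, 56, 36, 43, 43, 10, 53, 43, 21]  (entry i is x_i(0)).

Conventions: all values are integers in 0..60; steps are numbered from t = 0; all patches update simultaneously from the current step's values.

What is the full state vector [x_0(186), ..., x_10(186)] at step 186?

Answer: [15, 15, 15, 15, 15, 15, 15, 15, 15, 15, 15]
Key observation: The state at step 3, [22, 22, 22, 22, 22, 22, 22, 22, 22, 22, 22], reappears at step 13: the system is in a cycle of period 10 from step 3 on.  Therefore the state at step 186 equals the state at step 3 + ((186 - 3) mod 10) = 6, which is [15, 15, 15, 15, 15, 15, 15, 15, 15, 15, 15].

Derivation:
t=0: [42, 14, 26, 56, 36, 43, 43, 10, 53, 43, 21]
t=1: [29, 27, 25, 27, 27, 24, 24, 26, 26, 24, 28]
t=2: [11, 10, 10, 10, 10, 9, 9, 10, 10, 9, 10]
t=3: [22, 22, 22, 22, 22, 22, 22, 22, 22, 22, 22]
t=4: [59, 59, 59, 59, 59, 59, 59, 59, 59, 59, 59]
t=5: [48, 48, 48, 48, 48, 48, 48, 48, 48, 48, 48]
t=6: [15, 15, 15, 15, 15, 15, 15, 15, 15, 15, 15]
t=7: [38, 38, 38, 38, 38, 38, 38, 38, 38, 38, 38]
t=8: [46, 46, 46, 46, 46, 46, 46, 46, 46, 46, 46]
t=9: [9, 9, 9, 9, 9, 9, 9, 9, 9, 9, 9]
t=10: [20, 20, 20, 20, 20, 20, 20, 20, 20, 20, 20]
t=11: [53, 53, 53, 53, 53, 53, 53, 53, 53, 53, 53]
t=12: [30, 30, 30, 30, 30, 30, 30, 30, 30, 30, 30]
t=13: [22, 22, 22, 22, 22, 22, 22, 22, 22, 22, 22]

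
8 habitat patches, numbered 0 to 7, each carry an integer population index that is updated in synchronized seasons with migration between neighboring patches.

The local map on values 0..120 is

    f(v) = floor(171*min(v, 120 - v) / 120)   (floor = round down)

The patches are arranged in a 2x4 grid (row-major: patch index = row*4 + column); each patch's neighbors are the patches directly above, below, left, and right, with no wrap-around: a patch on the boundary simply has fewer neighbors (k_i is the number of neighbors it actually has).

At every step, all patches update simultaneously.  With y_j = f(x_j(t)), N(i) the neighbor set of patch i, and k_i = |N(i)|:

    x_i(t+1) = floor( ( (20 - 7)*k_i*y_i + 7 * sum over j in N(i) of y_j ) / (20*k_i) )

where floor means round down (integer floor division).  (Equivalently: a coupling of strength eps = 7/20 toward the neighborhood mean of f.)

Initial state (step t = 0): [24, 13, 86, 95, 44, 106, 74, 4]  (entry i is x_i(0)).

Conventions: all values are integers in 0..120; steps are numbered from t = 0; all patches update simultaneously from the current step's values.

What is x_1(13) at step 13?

Simulating step by step:
t=0: [24, 13, 86, 95, 44, 106, 74, 4]
t=1: [36, 23, 44, 32, 49, 29, 50, 20]
t=2: [50, 38, 57, 45, 60, 46, 61, 38]
t=3: [70, 60, 76, 65, 79, 68, 77, 61]
t=4: [71, 79, 66, 76, 63, 71, 65, 78]
t=5: [69, 62, 72, 63, 76, 70, 74, 62]
t=6: [72, 77, 70, 78, 65, 70, 68, 78]
t=7: [68, 64, 68, 61, 75, 71, 71, 61]
t=8: [73, 76, 75, 82, 66, 69, 71, 81]
t=9: [67, 63, 63, 55, 73, 70, 67, 57]
t=10: [74, 79, 79, 79, 68, 72, 75, 79]
t=11: [65, 59, 58, 58, 71, 67, 63, 59]
t=12: [77, 82, 82, 82, 71, 76, 80, 83]
t=13: [61, 55, 54, 53, 66, 61, 56, 53]

Answer: x_1(13) = 55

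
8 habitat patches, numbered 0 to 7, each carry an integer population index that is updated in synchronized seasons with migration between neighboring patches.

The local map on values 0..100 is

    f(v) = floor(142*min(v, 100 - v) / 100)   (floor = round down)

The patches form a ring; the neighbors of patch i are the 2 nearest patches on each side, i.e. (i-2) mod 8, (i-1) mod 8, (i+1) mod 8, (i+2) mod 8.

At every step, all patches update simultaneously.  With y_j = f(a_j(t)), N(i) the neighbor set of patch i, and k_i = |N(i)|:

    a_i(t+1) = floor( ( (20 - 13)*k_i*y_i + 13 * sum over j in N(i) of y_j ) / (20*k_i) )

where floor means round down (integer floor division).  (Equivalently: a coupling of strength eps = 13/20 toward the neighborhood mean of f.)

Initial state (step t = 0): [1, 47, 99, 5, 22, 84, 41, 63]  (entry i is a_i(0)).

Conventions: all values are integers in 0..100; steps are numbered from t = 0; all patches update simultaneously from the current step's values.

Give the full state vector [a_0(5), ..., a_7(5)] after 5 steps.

Simulating step by step:
t=0: [1, 47, 99, 5, 22, 84, 41, 63]
t=1: [29, 33, 17, 21, 25, 31, 37, 42]
t=2: [43, 40, 32, 34, 36, 43, 47, 50]
t=3: [60, 56, 50, 51, 53, 59, 62, 64]
t=4: [58, 61, 65, 65, 63, 59, 56, 55]
t=5: [57, 55, 52, 51, 53, 57, 59, 60]

Answer: [57, 55, 52, 51, 53, 57, 59, 60]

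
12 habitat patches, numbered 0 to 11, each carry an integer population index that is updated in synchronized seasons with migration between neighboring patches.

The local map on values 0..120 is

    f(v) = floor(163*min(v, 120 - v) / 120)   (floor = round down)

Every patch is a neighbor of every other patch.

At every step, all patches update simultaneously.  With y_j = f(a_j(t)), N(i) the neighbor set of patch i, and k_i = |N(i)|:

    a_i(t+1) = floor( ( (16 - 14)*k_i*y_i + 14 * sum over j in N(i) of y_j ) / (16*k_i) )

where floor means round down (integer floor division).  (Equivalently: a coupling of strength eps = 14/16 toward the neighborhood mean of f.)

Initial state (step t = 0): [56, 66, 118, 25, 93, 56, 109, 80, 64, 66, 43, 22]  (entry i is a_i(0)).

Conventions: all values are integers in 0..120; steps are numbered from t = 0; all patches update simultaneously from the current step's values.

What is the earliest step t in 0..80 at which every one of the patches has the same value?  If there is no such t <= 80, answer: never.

Simulating step by step:
t=0: [56, 66, 118, 25, 93, 56, 109, 80, 64, 66, 43, 22]  (not all equal)
t=1: [51, 51, 47, 49, 49, 51, 48, 50, 51, 51, 50, 49]  (not all equal)
t=2: [67, 67, 66, 67, 67, 67, 66, 67, 67, 67, 67, 67]  (not all equal)
t=3: [71, 71, 71, 71, 71, 71, 71, 71, 71, 71, 71, 71]  (all equal)

Answer: 3
Key observation: Synchronization is absorbing here: once all patches are equal they stay equal, and step 3 is the first all-equal step.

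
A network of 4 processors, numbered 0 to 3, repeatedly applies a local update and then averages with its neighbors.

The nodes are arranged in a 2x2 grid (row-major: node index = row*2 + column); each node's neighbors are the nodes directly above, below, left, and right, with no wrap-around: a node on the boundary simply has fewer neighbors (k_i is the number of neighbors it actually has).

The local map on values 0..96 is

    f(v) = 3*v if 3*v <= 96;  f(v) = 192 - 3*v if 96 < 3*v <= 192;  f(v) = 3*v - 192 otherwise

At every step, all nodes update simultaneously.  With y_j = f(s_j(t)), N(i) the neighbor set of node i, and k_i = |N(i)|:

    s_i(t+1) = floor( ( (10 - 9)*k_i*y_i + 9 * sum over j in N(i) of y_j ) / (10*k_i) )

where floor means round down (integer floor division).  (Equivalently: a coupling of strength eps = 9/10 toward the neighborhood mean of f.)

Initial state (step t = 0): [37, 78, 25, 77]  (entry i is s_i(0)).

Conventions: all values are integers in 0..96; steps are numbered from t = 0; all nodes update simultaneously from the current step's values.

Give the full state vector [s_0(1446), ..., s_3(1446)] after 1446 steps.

Answer: [81, 35, 35, 81]
Key observation: The state at step 18, [81, 35, 35, 81], reappears at step 24: the system is in a cycle of period 6 from step 18 on.  Therefore the state at step 1446 equals the state at step 18 + ((1446 - 18) mod 6) = 18, which is [81, 35, 35, 81].

Derivation:
t=0: [37, 78, 25, 77]
t=1: [60, 58, 61, 56]
t=2: [13, 18, 17, 14]
t=3: [51, 41, 41, 51]
t=4: [66, 42, 42, 66]
t=5: [60, 12, 12, 60]
t=6: [33, 14, 14, 33]
t=7: [47, 87, 87, 47]
t=8: [67, 52, 52, 67]
t=9: [33, 11, 11, 33]
t=10: [39, 87, 87, 39]
t=11: [69, 74, 74, 69]
t=12: [28, 16, 16, 28]
t=13: [51, 80, 80, 51]
t=14: [47, 39, 39, 47]
t=15: [72, 53, 53, 72]
t=16: [32, 24, 24, 32]
t=17: [74, 93, 93, 74]
t=18: [81, 35, 35, 81]
t=19: [83, 54, 54, 83]
t=20: [32, 54, 54, 32]
t=21: [36, 89, 89, 36]
t=22: [75, 83, 83, 75]
t=23: [54, 35, 35, 54]
t=24: [81, 35, 35, 81]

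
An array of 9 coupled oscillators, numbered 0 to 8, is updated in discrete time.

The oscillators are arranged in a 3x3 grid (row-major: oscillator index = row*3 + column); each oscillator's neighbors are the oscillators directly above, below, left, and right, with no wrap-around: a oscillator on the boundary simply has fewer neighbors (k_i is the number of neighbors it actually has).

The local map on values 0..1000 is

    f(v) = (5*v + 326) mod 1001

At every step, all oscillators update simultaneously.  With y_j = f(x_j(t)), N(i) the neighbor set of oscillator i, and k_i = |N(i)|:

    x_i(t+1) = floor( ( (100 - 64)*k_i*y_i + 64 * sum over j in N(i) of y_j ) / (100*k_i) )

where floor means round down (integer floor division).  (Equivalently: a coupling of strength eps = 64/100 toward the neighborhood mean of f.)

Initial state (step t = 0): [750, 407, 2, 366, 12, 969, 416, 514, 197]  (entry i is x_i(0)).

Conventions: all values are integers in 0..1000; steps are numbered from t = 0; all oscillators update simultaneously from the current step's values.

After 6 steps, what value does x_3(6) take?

Simulating step by step:
t=0: [750, 407, 2, 366, 12, 969, 416, 514, 197]
t=1: [190, 298, 288, 239, 390, 279, 480, 556, 450]
t=2: [526, 573, 766, 458, 443, 603, 460, 372, 470]
t=3: [600, 418, 223, 672, 405, 412, 480, 458, 409]
t=4: [467, 386, 413, 543, 460, 385, 675, 528, 452]
t=5: [330, 448, 301, 436, 465, 430, 571, 753, 598]
t=6: [692, 726, 630, 565, 494, 552, 253, 274, 292]

Answer: x_3(6) = 565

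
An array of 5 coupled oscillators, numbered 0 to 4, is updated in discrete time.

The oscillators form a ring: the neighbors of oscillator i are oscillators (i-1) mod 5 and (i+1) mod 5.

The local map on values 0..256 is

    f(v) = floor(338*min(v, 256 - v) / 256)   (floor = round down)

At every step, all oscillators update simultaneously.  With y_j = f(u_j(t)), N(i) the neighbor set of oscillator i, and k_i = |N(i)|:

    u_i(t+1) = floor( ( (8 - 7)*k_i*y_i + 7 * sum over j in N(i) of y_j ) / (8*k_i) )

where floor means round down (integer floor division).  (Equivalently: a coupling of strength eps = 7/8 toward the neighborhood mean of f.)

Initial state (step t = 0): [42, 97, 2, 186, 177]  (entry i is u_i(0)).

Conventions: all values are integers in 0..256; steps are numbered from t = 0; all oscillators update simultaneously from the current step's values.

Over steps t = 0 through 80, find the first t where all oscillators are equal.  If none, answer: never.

Simulating step by step:
t=0: [42, 97, 2, 186, 177]  (not all equal)
t=1: [108, 40, 96, 57, 77]  (not all equal)
t=2: [84, 123, 71, 108, 107]  (not all equal)
t=3: [146, 109, 144, 120, 127]  (not all equal)
t=4: [153, 145, 150, 157, 153]  (not all equal)
t=5: [139, 138, 138, 136, 132]  (not all equal)
t=6: [158, 154, 156, 158, 156]  (not all equal)
t=7: [132, 130, 131, 131, 129]  (not all equal)
t=8: [166, 164, 165, 165, 164]  (not all equal)
t=9: [120, 119, 120, 120, 119]  (not all equal)
t=10: [157, 157, 157, 157, 157]  (all equal)

Answer: 10
Key observation: Synchronization is absorbing here: once all oscillators are equal they stay equal, and step 10 is the first all-equal step.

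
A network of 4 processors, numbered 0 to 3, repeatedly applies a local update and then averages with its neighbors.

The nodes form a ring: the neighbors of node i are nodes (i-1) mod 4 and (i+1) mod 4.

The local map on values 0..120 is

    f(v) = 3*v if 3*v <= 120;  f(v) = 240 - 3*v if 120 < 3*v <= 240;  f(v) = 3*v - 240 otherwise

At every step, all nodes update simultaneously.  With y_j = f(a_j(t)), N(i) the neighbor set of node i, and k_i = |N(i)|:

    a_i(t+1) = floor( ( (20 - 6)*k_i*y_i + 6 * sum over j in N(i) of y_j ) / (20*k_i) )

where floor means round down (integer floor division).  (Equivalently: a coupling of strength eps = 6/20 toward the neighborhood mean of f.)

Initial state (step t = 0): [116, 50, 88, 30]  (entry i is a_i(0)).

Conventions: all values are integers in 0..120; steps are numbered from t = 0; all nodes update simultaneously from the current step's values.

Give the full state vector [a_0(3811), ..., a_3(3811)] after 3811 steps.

Answer: [70, 43, 26, 43]
Key observation: The state at step 10, [108, 93, 87, 93], reappears at step 18: the system is in a cycle of period 8 from step 10 on.  Therefore the state at step 3811 equals the state at step 10 + ((3811 - 10) mod 8) = 11, which is [70, 43, 26, 43].

Derivation:
t=0: [116, 50, 88, 30]
t=1: [102, 82, 43, 82]
t=2: [48, 30, 79, 30]
t=3: [94, 77, 29, 77]
t=4: [32, 25, 63, 25]
t=5: [89, 74, 58, 74]
t=6: [24, 26, 51, 26]
t=7: [73, 78, 84, 78]
t=8: [16, 9, 10, 9]
t=9: [41, 30, 29, 30]
t=10: [108, 93, 87, 93]
t=11: [70, 43, 26, 43]
t=12: [54, 93, 87, 93]
t=13: [66, 42, 26, 42]
t=14: [63, 97, 88, 97]
t=15: [51, 46, 32, 46]
t=16: [91, 98, 97, 98]
t=17: [39, 50, 51, 50]
t=18: [108, 93, 87, 93]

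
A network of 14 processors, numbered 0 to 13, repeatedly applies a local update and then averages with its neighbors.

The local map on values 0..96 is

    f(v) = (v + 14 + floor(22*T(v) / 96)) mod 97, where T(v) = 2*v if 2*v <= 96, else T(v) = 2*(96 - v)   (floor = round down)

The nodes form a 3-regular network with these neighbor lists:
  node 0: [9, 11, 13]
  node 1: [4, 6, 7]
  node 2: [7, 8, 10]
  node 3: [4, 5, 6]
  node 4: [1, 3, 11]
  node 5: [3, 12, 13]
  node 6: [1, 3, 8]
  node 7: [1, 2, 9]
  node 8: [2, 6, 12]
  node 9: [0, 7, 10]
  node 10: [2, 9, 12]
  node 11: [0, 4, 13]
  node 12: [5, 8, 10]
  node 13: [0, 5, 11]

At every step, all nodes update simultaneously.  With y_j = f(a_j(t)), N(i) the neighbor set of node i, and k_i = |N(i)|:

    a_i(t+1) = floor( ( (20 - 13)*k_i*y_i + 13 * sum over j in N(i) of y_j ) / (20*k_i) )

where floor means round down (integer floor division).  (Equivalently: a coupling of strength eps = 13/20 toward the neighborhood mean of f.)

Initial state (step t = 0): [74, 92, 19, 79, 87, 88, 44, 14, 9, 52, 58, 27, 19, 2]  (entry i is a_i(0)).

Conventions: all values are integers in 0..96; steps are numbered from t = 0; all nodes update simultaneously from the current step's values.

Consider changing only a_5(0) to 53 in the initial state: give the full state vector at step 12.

Answer: [70, 56, 84, 71, 66, 51, 62, 64, 73, 75, 72, 77, 56, 63]
Key observation: This trace re-runs the system from the modified initial state.

Derivation:
t=0: [74, 92, 19, 79, 87, 53, 44, 14, 9, 52, 58, 27, 19, 2]
t=1: [33, 29, 46, 38, 17, 43, 35, 41, 44, 56, 67, 23, 58, 35]
t=2: [65, 57, 81, 62, 50, 74, 66, 74, 78, 80, 88, 52, 84, 62]
t=3: [71, 69, 4, 70, 87, 41, 71, 21, 23, 23, 5, 88, 4, 70]
t=4: [66, 65, 30, 71, 45, 70, 84, 50, 45, 51, 25, 45, 37, 71]
t=5: [88, 69, 66, 72, 85, 89, 60, 80, 55, 79, 62, 85, 71, 91]
t=6: [7, 55, 71, 22, 24, 26, 70, 42, 90, 23, 73, 7, 74, 8]
t=7: [29, 77, 51, 58, 51, 33, 64, 76, 44, 37, 31, 29, 13, 30]
t=8: [58, 39, 59, 82, 61, 60, 68, 34, 72, 48, 60, 62, 54, 57]
t=9: [88, 78, 64, 61, 67, 70, 49, 74, 58, 81, 87, 89, 69, 89]
t=10: [7, 39, 53, 91, 55, 75, 69, 21, 89, 5, 44, 27, 74, 27]
t=11: [35, 73, 58, 43, 59, 14, 52, 53, 42, 38, 50, 54, 19, 35]
t=12: [70, 56, 84, 71, 66, 51, 62, 64, 73, 75, 72, 77, 56, 63]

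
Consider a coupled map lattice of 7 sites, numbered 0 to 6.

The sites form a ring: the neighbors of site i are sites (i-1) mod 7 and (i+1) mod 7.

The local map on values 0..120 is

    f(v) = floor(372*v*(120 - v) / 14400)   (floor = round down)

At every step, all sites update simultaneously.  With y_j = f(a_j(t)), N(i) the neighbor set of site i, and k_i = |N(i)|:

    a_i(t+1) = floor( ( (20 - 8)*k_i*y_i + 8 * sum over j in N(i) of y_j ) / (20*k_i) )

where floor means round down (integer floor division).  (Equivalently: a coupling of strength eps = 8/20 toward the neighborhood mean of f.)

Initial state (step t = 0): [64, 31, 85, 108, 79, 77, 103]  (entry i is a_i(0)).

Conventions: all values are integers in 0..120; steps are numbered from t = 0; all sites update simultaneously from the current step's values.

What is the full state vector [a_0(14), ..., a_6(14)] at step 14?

Simulating step by step:
t=0: [64, 31, 85, 108, 79, 77, 103]
t=1: [78, 76, 66, 51, 73, 76, 62]
t=2: [86, 86, 90, 90, 88, 87, 89]
t=3: [74, 73, 70, 69, 71, 73, 72]
t=4: [87, 88, 89, 89, 89, 88, 88]
t=5: [73, 72, 71, 71, 71, 71, 72]
t=6: [88, 88, 89, 89, 89, 89, 88]
t=7: [72, 71, 71, 71, 71, 71, 71]
t=8: [89, 89, 89, 89, 89, 89, 89]
t=9: [71, 71, 71, 71, 71, 71, 71]
t=10: [89, 89, 89, 89, 89, 89, 89]
t=11: [71, 71, 71, 71, 71, 71, 71]
t=12: [89, 89, 89, 89, 89, 89, 89]
t=13: [71, 71, 71, 71, 71, 71, 71]
t=14: [89, 89, 89, 89, 89, 89, 89]

Answer: [89, 89, 89, 89, 89, 89, 89]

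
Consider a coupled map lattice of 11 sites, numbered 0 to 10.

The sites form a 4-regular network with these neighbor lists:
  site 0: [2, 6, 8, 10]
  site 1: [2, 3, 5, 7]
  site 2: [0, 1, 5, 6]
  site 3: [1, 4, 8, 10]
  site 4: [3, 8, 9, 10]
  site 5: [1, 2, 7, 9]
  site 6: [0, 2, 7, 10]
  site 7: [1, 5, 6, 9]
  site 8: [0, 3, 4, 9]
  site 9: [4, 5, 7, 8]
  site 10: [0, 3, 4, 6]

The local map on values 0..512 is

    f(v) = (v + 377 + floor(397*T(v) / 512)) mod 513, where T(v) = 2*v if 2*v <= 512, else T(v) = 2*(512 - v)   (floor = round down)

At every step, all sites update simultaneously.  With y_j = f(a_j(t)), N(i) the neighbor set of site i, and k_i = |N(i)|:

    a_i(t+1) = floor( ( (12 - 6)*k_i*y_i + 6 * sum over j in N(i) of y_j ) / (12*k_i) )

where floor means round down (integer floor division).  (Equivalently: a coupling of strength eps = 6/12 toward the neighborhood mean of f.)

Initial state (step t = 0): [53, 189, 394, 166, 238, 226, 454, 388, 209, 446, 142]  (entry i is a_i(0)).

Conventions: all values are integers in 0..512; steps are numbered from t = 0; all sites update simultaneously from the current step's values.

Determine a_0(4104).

Answer: a_0(4104) = 425
Key observation: The state at step 6, [425, 425, 425, 425, 425, 425, 425, 425, 425, 425, 425], reappears at step 8: the system is in a cycle of period 2 from step 6 on.  Therefore the state at step 4104 equals the state at step 6 + ((4104 - 6) mod 2) = 6, which is [425, 425, 425, 425, 425, 425, 425, 425, 425, 425, 425].

Derivation:
t=0: [53, 189, 394, 166, 238, 226, 454, 388, 209, 446, 142]
t=1: [439, 374, 433, 323, 400, 425, 406, 422, 408, 425, 322]
t=2: [428, 444, 425, 465, 445, 426, 434, 429, 436, 426, 460]
t=3: [418, 415, 421, 406, 411, 421, 417, 420, 415, 420, 408]
t=4: [428, 428, 426, 432, 430, 426, 428, 426, 429, 427, 431]
t=5: [421, 422, 422, 420, 420, 422, 422, 422, 421, 422, 420]
t=6: [425, 425, 425, 425, 425, 425, 425, 425, 425, 425, 425]
t=7: [423, 423, 423, 423, 423, 423, 423, 423, 423, 423, 423]
t=8: [425, 425, 425, 425, 425, 425, 425, 425, 425, 425, 425]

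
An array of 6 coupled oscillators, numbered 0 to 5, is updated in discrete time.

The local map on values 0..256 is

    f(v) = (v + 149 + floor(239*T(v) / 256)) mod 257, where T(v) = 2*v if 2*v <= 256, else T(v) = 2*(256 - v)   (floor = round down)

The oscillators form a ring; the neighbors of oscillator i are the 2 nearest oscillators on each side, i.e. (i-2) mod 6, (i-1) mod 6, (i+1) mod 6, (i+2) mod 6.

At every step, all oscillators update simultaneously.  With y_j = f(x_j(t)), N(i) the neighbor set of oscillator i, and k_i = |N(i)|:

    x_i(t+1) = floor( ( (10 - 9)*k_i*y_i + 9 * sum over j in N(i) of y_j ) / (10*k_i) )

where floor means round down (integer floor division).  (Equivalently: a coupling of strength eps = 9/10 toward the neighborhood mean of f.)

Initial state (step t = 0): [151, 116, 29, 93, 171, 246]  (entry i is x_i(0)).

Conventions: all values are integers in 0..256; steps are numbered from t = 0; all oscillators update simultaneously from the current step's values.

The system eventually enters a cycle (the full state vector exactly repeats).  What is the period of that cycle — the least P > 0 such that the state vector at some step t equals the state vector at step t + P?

Answer: 2
Key observation: The state at step 9, [200, 200, 200, 200, 200, 200], reappears at step 11 — and no state repeats earlier — so the cycle the system enters has period 2.

Derivation:
t=0: [151, 116, 29, 93, 171, 246]
t=1: [211, 199, 212, 203, 198, 205]
t=2: [192, 190, 192, 193, 190, 193]
t=3: [203, 202, 203, 203, 202, 203]
t=4: [193, 193, 193, 193, 193, 193]
t=5: [202, 202, 202, 202, 202, 202]
t=6: [194, 194, 194, 194, 194, 194]
t=7: [201, 201, 201, 201, 201, 201]
t=8: [195, 195, 195, 195, 195, 195]
t=9: [200, 200, 200, 200, 200, 200]
t=10: [196, 196, 196, 196, 196, 196]
t=11: [200, 200, 200, 200, 200, 200]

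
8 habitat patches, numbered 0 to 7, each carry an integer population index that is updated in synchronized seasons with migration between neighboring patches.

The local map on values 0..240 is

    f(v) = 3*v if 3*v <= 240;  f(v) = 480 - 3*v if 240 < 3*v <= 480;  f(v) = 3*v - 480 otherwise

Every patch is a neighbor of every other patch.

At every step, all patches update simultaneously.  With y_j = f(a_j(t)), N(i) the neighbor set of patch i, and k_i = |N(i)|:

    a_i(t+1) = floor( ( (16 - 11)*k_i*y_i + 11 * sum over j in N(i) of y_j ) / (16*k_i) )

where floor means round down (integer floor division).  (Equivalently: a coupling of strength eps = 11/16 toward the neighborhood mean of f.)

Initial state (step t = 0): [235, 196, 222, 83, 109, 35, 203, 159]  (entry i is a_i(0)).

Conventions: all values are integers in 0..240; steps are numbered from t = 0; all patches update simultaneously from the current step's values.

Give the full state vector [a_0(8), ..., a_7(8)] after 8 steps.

Answer: [222, 222, 222, 222, 221, 222, 222, 222]

Derivation:
t=0: [235, 196, 222, 83, 109, 35, 203, 159]
t=1: [160, 135, 151, 161, 144, 134, 139, 112]
t=2: [43, 59, 48, 43, 53, 59, 56, 73]
t=3: [155, 165, 158, 155, 161, 165, 163, 174]
t=4: [15, 15, 13, 15, 12, 15, 13, 20]
t=5: [44, 44, 43, 44, 42, 44, 43, 47]
t=6: [131, 131, 131, 131, 130, 131, 131, 133]
t=7: [86, 86, 86, 86, 87, 86, 86, 85]
t=8: [222, 222, 222, 222, 221, 222, 222, 222]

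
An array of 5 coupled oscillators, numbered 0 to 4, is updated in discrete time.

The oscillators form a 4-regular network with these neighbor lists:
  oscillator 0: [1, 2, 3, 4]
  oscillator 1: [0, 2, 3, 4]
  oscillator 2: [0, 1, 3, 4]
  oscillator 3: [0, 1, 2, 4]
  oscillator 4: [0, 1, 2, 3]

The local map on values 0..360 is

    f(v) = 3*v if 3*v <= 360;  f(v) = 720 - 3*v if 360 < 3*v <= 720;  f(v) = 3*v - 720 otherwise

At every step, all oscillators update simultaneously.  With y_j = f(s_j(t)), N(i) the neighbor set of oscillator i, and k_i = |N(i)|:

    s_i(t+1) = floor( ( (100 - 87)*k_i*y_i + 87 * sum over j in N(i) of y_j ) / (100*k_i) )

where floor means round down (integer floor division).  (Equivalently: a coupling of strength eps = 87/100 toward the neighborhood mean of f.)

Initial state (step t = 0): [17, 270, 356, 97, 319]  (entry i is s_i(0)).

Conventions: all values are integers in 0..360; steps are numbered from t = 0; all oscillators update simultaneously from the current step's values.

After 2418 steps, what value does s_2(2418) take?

Answer: s_2(2418) = 135
Key observation: The state at step 7, [315, 315, 315, 315, 315], reappears at step 11: the system is in a cycle of period 4 from step 7 on.  Therefore the state at step 2418 equals the state at step 7 + ((2418 - 7) mod 4) = 10, which is [135, 135, 135, 135, 135].

Derivation:
t=0: [17, 270, 356, 97, 319]
t=1: [216, 213, 190, 195, 200]
t=2: [115, 114, 108, 109, 110]
t=3: [332, 332, 334, 334, 333]
t=4: [279, 279, 278, 278, 279]
t=5: [115, 115, 115, 115, 115]
t=6: [345, 345, 345, 345, 345]
t=7: [315, 315, 315, 315, 315]
t=8: [225, 225, 225, 225, 225]
t=9: [45, 45, 45, 45, 45]
t=10: [135, 135, 135, 135, 135]
t=11: [315, 315, 315, 315, 315]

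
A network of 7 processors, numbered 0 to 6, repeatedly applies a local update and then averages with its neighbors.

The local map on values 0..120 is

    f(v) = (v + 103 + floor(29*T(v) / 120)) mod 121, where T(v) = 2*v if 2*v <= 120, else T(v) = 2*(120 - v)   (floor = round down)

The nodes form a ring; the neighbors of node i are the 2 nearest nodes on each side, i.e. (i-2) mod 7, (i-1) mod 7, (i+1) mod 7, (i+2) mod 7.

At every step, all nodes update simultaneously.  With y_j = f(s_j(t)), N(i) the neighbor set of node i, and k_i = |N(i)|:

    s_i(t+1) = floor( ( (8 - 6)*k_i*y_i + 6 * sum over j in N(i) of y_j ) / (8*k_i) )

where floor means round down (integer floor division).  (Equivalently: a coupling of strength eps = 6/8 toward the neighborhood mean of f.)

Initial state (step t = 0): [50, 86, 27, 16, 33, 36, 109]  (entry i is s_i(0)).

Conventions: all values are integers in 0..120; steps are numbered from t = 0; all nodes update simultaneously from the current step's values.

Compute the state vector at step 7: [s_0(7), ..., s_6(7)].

Simulating step by step:
t=0: [50, 86, 27, 16, 33, 36, 109]
t=1: [58, 54, 38, 33, 37, 43, 62]
t=2: [57, 54, 46, 41, 43, 49, 57]
t=3: [60, 57, 52, 50, 51, 54, 59]
t=4: [65, 64, 61, 59, 60, 62, 65]
t=5: [72, 71, 71, 71, 71, 71, 72]
t=6: [76, 76, 76, 76, 76, 76, 76]
t=7: [79, 79, 79, 79, 79, 79, 79]

Answer: [79, 79, 79, 79, 79, 79, 79]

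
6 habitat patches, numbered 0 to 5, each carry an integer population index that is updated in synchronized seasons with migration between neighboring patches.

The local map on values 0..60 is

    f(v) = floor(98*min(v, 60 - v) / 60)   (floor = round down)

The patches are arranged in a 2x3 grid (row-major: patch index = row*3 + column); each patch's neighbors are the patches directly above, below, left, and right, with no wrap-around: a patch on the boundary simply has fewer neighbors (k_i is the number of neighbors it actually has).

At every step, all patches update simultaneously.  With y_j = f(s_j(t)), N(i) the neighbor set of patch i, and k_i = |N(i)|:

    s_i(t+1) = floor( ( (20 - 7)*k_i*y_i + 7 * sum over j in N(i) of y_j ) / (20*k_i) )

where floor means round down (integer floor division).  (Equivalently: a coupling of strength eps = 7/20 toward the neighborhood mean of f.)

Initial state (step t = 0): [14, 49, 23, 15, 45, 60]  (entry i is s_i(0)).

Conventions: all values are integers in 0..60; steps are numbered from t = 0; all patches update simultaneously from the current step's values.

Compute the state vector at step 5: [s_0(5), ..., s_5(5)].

Simulating step by step:
t=0: [14, 49, 23, 15, 45, 60]
t=1: [21, 20, 27, 23, 20, 10]
t=2: [34, 33, 37, 35, 30, 23]
t=3: [42, 43, 38, 41, 45, 39]
t=4: [29, 27, 33, 29, 26, 32]
t=5: [46, 44, 44, 46, 43, 44]

Answer: [46, 44, 44, 46, 43, 44]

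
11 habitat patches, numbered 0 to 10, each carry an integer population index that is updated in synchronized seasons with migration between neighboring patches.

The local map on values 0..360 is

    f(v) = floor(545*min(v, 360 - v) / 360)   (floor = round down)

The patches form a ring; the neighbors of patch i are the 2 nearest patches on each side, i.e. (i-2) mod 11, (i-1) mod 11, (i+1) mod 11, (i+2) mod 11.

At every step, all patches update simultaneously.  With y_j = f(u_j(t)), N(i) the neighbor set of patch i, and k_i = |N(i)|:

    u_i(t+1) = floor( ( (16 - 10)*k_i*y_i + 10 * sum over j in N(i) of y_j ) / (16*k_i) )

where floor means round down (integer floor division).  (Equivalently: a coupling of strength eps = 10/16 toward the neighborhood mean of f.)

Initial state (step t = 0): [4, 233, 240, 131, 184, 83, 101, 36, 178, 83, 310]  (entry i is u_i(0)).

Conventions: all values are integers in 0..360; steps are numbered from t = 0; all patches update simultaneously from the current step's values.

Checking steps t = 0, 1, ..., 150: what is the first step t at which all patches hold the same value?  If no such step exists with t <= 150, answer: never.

Answer: never
Key observation: The state at step 21 reappears at step 23 — the system is in a cycle of period 2 from step 21 on.  No step 0..23 is synchronized, and the cycle repeats forever, so no step up to 150 (or ever) has all patches equal.

Derivation:
t=0: [4, 233, 240, 131, 184, 83, 101, 36, 178, 83, 310]  (not all equal)
t=1: [91, 143, 171, 193, 202, 151, 168, 125, 164, 110, 120]  (not all equal)
t=2: [179, 210, 228, 241, 244, 231, 236, 210, 216, 180, 187]  (not all equal)
t=3: [251, 227, 207, 191, 184, 193, 197, 221, 229, 254, 252]  (not all equal)
t=4: [179, 202, 225, 244, 253, 247, 236, 212, 195, 175, 174]  (not all equal)
t=5: [252, 232, 208, 186, 175, 180, 195, 220, 239, 256, 258]  (not all equal)
t=6: [175, 198, 224, 248, 257, 256, 238, 213, 189, 169, 166]  (not all equal)
t=7: [248, 230, 207, 182, 169, 172, 192, 216, 239, 251, 253]  (not all equal)
t=8: [181, 203, 225, 248, 254, 253, 238, 216, 193, 176, 171]  (not all equal)
t=9: [252, 229, 207, 182, 172, 174, 192, 216, 239, 255, 256]  (not all equal)
t=10: [177, 202, 225, 249, 256, 255, 239, 215, 191, 171, 168]  (not all equal)
t=11: [249, 229, 206, 181, 170, 172, 191, 215, 238, 252, 254]  (not all equal)
t=12: [180, 204, 226, 249, 255, 253, 239, 216, 193, 175, 171]  (not all equal)
t=13: [252, 229, 206, 181, 170, 173, 191, 216, 238, 255, 256]  (not all equal)
t=14: [177, 202, 226, 249, 255, 254, 239, 215, 192, 172, 168]  (not all equal)
t=15: [249, 228, 205, 181, 170, 173, 192, 216, 238, 252, 254]  (not all equal)
t=16: [181, 204, 227, 249, 255, 253, 239, 216, 193, 175, 171]  (not all equal)
t=17: [251, 228, 205, 181, 170, 173, 191, 216, 238, 254, 256]  (not all equal)
t=18: [179, 203, 226, 249, 255, 254, 239, 216, 192, 173, 169]  (not all equal)
t=19: [250, 228, 205, 181, 170, 173, 192, 215, 238, 253, 255]  (not all equal)
t=20: [179, 204, 227, 249, 255, 254, 239, 216, 192, 173, 170]  (not all equal)
t=21: [250, 228, 205, 180, 170, 173, 192, 215, 238, 253, 255]  (not all equal)
t=22: [179, 204, 227, 250, 255, 254, 239, 216, 192, 173, 170]  (not all equal)
t=23: [250, 228, 205, 180, 170, 173, 192, 215, 238, 253, 255]  (not all equal)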